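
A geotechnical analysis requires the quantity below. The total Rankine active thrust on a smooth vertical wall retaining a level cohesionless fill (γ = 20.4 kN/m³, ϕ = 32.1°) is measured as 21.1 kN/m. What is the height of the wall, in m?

K_a = 0.3060. P_a = ½ K_a γ H² ⇒ H = √(2P_a/(K_a γ)).
H = √(2×21.1/(0.3060×20.4)) = 2.600 m.

2.60 m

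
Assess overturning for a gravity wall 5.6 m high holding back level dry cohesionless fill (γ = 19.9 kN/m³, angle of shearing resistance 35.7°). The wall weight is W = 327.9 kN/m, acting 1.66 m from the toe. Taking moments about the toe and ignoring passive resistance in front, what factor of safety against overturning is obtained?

K_a = tan²(45° − 35.7°/2) = 0.2630.
P_a = ½K_aγH² = 0.5×0.2630×19.9×5.6² = 82.06 kN/m, acting at H/3 = 1.867 m above the base.
Overturning moment M_o = P_a × H/3 = 82.06 × 1.867 = 153.2.
Resisting moment M_r = W × 1.66 = 327.9 × 1.66 = 544.3.
FS_overturning = M_r/M_o = 544.3/153.2 = 3.553.

3.55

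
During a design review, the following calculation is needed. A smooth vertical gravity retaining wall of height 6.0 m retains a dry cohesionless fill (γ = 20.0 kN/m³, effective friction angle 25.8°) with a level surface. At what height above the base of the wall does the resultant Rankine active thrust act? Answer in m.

K_a = 0.3935.
The pressure distribution is triangular, so the resultant acts at H/3 above the base = 6.0/3 = 2.000 m.

2.00 m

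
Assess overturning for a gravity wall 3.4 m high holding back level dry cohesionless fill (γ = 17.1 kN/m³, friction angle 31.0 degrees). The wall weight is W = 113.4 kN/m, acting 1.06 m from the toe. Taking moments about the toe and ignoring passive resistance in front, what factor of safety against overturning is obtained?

3.35

K_a = tan²(45° − 31.0°/2) = 0.3201.
P_a = ½K_aγH² = 0.5×0.3201×17.1×3.4² = 31.64 kN/m, acting at H/3 = 1.133 m above the base.
Overturning moment M_o = P_a × H/3 = 31.64 × 1.133 = 35.86.
Resisting moment M_r = W × 1.06 = 113.4 × 1.06 = 120.2.
FS_overturning = M_r/M_o = 120.2/35.86 = 3.352.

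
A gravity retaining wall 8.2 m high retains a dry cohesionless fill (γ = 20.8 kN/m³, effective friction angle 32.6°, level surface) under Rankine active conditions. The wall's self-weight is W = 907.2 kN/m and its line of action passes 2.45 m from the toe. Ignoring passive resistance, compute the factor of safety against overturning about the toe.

K_a = tan²(45° − 32.6°/2) = 0.2997.
P_a = ½K_aγH² = 0.5×0.2997×20.8×8.2² = 209.6 kN/m, acting at H/3 = 2.733 m above the base.
Overturning moment M_o = P_a × H/3 = 209.6 × 2.733 = 572.9.
Resisting moment M_r = W × 2.45 = 907.2 × 2.45 = 2223.
FS_overturning = M_r/M_o = 2223/572.9 = 3.879.

3.88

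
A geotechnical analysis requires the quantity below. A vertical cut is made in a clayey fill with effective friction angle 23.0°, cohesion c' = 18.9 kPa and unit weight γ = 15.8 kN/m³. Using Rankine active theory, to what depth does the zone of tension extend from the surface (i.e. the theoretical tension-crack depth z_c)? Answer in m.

3.61 m

K_a = tan²(45° − 23.0°/2) = 0.4381; √K_a = 0.6619.
The active pressure is zero where K_a γ z = 2c√K_a, so z_c = 2c/(γ√K_a) = 2×18.9/(15.8×0.6619) = 3.615 m.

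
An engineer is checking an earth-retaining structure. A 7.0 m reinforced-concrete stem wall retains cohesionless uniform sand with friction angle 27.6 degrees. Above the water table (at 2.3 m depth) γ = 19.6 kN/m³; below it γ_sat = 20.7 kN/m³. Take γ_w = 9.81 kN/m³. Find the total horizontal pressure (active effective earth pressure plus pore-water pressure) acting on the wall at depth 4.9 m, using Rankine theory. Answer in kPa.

52.4 kPa

K_a = (1 − sin φ)/(1 + sin φ) = 0.3668.
γ' = 20.7 − 9.81 = 10.89 kN/m³.
Effective vertical stress at 4.9 m: σ'_v = 19.6×2.3 + 10.89×2.60 = 73.39 kPa.
σ'_h = K_a σ'_v = 0.3668 × 73.39 = 26.92 kPa; u = γ_w × 2.60 = 25.51 kPa.
Total σ_h = 26.92 + 25.51 = 52.43 kPa.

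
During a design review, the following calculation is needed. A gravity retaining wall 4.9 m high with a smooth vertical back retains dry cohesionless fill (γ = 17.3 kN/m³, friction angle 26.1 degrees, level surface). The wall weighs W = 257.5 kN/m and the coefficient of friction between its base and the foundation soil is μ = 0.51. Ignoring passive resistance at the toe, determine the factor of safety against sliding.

K_a = tan²(45° − 26.1°/2) = 0.3889.
P_a = ½K_aγH² = 0.5×0.3889×17.3×4.9² = 80.78 kN/m, acting at H/3 = 1.633 m above the base.
FS_sliding = μW / P_a = 0.51×257.5 / 80.78 = 1.626.

1.63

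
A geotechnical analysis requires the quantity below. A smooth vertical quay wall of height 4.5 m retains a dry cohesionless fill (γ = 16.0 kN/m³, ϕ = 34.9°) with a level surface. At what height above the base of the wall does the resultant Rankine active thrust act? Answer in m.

1.50 m

K_a = 0.2721.
The pressure distribution is triangular, so the resultant acts at H/3 above the base = 4.5/3 = 1.500 m.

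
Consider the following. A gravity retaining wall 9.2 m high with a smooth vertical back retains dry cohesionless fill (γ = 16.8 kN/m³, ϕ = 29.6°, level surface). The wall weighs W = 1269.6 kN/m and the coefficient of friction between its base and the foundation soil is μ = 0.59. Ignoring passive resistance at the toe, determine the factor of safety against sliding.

K_a = tan²(45° − 29.6°/2) = 0.3387.
P_a = ½K_aγH² = 0.5×0.3387×16.8×9.2² = 240.8 kN/m, acting at H/3 = 3.067 m above the base.
FS_sliding = μW / P_a = 0.59×1269.6 / 240.8 = 3.110.

3.11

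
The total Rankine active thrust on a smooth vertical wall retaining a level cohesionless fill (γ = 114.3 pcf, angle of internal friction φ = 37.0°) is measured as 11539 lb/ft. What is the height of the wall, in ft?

28.5 ft

K_a = 0.2486. P_a = ½ K_a γ H² ⇒ H = √(2P_a/(K_a γ)).
H = √(2×11539/(0.2486×114.3)) = 28.50 ft.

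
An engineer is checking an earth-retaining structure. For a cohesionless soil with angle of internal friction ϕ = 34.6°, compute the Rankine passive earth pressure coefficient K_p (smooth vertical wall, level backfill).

K_p = (1 + sin φ)/(1 − sin φ) = tan²(45° + 34.6°/2) = 3.628.

3.63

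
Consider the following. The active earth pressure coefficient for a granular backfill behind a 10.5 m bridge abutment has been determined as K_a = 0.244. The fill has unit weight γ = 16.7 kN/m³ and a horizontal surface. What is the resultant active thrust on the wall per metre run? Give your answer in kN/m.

225 kN/m

P = ½ K_a γ H² = 0.5 × 0.244 × 16.7 × 10.5² = 224.6 kN/m.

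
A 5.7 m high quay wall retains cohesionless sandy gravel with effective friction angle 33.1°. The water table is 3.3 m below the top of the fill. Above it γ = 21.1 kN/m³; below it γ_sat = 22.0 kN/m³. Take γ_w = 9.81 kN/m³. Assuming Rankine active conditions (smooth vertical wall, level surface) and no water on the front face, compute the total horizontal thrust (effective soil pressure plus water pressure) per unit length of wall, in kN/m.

121 kN/m

K_a = tan²(45° − φ/2) = 0.2936.
γ' = 22.0 − 9.81 = 12.19 kN/m³. Depth below WT = 2.4 m.
σ'_h at WT = K_a γ d_w = 20.44 kPa; at base = 20.44 + K_a γ' × 2.4 = 29.03 kPa.
P₁ (0–3.3 m) = ½×20.44×3.3 = 33.73. P₂ (3.3–5.7 m) = ½(20.44+29.03)×2.4 = 59.37.
P_w = ½ γ_w h₂² = 0.5×9.81×2.4² = 28.25. Total = 33.73+59.37+28.25 = 121.3 kN/m.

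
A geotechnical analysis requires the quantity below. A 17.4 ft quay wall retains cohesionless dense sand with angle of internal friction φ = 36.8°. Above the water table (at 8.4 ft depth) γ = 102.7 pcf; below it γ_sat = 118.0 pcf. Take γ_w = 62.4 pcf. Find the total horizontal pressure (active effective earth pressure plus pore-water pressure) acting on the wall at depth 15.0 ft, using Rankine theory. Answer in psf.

720 psf

K_a = (1 − sin φ)/(1 + sin φ) = 0.2508.
γ' = 118.0 − 62.4 = 55.60 pcf.
Effective vertical stress at 15.0 ft: σ'_v = 102.7×8.4 + 55.60×6.60 = 1230 psf.
σ'_h = K_a σ'_v = 0.2508 × 1230 = 308.3 psf; u = γ_w × 6.60 = 411.8 psf.
Total σ_h = 308.3 + 411.8 = 720.2 psf.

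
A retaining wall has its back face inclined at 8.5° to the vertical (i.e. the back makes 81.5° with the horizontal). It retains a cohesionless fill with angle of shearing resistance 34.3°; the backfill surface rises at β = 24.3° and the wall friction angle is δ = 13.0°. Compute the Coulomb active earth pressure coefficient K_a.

K_a = sin²(α+φ) / [sin²α · sin(α−δ) · (1 + √{sin(φ+δ)sin(φ−β) / (sin(α−δ)sin(α+β))})²].
With α = 81.5°, φ = 34.3°, δ = 13.0°, β = 24.3°: K_a = 0.4693.

0.469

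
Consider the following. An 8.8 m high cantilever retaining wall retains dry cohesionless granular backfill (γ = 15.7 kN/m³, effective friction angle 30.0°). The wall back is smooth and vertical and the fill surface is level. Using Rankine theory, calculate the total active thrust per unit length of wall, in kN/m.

K_a = tan²(45° − φ/2) = 0.3333.
P_a = ½ K_a γ H² = 0.5 × 0.3333 × 15.7 × 8.8² = 202.6 kN/m.

203 kN/m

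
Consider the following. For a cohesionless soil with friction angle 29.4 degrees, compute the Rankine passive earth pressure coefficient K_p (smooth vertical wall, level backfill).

K_p = (1 + sin φ)/(1 − sin φ) = tan²(45° + 29.4°/2) = 2.929.

2.93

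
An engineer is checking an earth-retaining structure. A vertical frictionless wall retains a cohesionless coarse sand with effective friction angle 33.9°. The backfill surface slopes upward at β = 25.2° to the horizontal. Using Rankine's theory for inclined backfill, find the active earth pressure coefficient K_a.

K_a = cos β · (cos β − √(cos²β − cos²φ)) / (cos β + √(cos²β − cos²φ)).
cos β = 0.9048, cos φ = 0.8300, √(cos²β − cos²φ) = 0.3603.
K_a = 0.9048 × (0.9048 − 0.3603)/(0.9048 + 0.3603) = 0.3895.

0.389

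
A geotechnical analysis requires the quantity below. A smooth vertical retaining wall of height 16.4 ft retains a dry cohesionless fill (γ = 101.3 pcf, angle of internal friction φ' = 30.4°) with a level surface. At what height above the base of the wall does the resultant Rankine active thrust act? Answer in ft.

5.47 ft

K_a = 0.3280.
The pressure distribution is triangular, so the resultant acts at H/3 above the base = 16.4/3 = 5.467 ft.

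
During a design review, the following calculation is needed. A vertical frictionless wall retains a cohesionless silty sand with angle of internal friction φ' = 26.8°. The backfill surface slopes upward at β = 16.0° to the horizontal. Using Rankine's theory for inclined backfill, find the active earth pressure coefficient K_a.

K_a = cos β · (cos β − √(cos²β − cos²φ)) / (cos β + √(cos²β − cos²φ)).
cos β = 0.9613, cos φ = 0.8926, √(cos²β − cos²φ) = 0.3568.
K_a = 0.9613 × (0.9613 − 0.3568)/(0.9613 + 0.3568) = 0.4408.

0.441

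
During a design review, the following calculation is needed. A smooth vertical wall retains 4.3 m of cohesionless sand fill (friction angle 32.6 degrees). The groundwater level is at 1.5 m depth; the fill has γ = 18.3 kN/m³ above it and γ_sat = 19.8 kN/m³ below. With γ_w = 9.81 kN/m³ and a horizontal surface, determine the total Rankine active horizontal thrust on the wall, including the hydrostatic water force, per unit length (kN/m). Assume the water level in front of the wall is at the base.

K_a = tan²(45° − φ/2) = 0.2997.
γ' = 19.8 − 9.81 = 9.990 kN/m³. Depth below WT = 2.8 m.
σ'_h at WT = K_a γ d_w = 8.228 kPa; at base = 8.228 + K_a γ' × 2.8 = 16.61 kPa.
P₁ (0–1.5 m) = ½×8.228×1.5 = 6.171. P₂ (1.5–4.3 m) = ½(8.228+16.61)×2.8 = 34.78.
P_w = ½ γ_w h₂² = 0.5×9.81×2.8² = 38.46. Total = 6.171+34.78+38.46 = 79.40 kN/m.

79.4 kN/m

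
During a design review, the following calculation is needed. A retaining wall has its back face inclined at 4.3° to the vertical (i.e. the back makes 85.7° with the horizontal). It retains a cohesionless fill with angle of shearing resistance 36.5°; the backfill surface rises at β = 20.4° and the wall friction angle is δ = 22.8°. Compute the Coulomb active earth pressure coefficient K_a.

0.346

K_a = sin²(α+φ) / [sin²α · sin(α−δ) · (1 + √{sin(φ+δ)sin(φ−β) / (sin(α−δ)sin(α+β))})²].
With α = 85.7°, φ = 36.5°, δ = 22.8°, β = 20.4°: K_a = 0.3465.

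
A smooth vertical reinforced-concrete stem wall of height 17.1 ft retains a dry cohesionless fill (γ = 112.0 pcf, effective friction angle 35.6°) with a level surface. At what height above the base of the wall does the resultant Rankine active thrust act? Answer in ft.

5.70 ft

K_a = 0.2641.
The pressure distribution is triangular, so the resultant acts at H/3 above the base = 17.1/3 = 5.700 ft.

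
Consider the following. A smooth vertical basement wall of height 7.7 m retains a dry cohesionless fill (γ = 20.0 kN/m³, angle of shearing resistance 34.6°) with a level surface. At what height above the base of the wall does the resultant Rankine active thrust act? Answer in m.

K_a = 0.2756.
The pressure distribution is triangular, so the resultant acts at H/3 above the base = 7.7/3 = 2.567 m.

2.57 m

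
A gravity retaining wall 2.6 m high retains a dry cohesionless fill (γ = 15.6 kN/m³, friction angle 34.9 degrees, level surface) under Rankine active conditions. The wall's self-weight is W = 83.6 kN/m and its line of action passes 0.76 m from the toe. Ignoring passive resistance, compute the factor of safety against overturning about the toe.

5.11

K_a = tan²(45° − 34.9°/2) = 0.2721.
P_a = ½K_aγH² = 0.5×0.2721×15.6×2.6² = 14.35 kN/m, acting at H/3 = 0.8667 m above the base.
Overturning moment M_o = P_a × H/3 = 14.35 × 0.8667 = 12.44.
Resisting moment M_r = W × 0.76 = 83.6 × 0.76 = 63.54.
FS_overturning = M_r/M_o = 63.54/12.44 = 5.109.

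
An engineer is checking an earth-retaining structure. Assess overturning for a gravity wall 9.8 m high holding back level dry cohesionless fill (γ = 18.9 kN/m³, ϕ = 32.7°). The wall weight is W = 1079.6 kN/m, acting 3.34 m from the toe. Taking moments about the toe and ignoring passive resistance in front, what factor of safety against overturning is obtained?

K_a = tan²(45° − 32.7°/2) = 0.2985.
P_a = ½K_aγH² = 0.5×0.2985×18.9×9.8² = 270.9 kN/m, acting at H/3 = 3.267 m above the base.
Overturning moment M_o = P_a × H/3 = 270.9 × 3.267 = 885.0.
Resisting moment M_r = W × 3.34 = 1079.6 × 3.34 = 3606.
FS_overturning = M_r/M_o = 3606/885.0 = 4.075.

4.07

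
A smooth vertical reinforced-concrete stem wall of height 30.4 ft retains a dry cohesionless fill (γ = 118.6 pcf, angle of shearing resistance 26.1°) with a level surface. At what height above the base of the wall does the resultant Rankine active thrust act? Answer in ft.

K_a = 0.3889.
The pressure distribution is triangular, so the resultant acts at H/3 above the base = 30.4/3 = 10.13 ft.

10.1 ft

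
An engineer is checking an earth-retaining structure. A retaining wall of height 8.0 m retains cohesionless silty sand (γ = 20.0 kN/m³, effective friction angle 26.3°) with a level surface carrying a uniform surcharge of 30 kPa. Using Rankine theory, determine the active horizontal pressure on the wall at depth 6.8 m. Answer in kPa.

K_a = (1 − sin φ)/(1 + sin φ) = 0.3859.
σ_v = γz + q = 20.0 × 6.8 + 30 = 166.0 kPa.
σ_h = K_a σ_v = 0.3859 × 166.0 = 64.06 kPa.

64.1 kPa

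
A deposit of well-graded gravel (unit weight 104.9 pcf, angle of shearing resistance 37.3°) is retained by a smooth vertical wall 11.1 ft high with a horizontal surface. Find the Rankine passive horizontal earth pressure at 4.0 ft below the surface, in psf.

1710 psf

K_p = (1 + sin φ)/(1 − sin φ) = 4.076.
σ_h = K_p γ z = 4.076 × 104.9 × 4.0 = 1710 psf.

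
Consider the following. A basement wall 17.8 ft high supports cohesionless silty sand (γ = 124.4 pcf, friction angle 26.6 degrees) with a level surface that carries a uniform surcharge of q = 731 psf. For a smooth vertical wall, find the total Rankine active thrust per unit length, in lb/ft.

12500 lb/ft

K_a = tan²(45° − φ/2) = 0.3814.
Soil triangle: ½ K_a γ H² = 0.5×0.3814×124.4×17.8² = 7517 lb/ft.
Surcharge rectangle: K_a q H = 0.3814×731×17.8 = 4963 lb/ft.
Total = 7517 + 4963 = 12480 lb/ft.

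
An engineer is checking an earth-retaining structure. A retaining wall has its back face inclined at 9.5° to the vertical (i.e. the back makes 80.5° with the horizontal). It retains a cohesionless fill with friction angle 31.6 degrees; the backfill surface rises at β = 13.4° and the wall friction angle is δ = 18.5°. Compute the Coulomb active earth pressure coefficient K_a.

0.432

K_a = sin²(α+φ) / [sin²α · sin(α−δ) · (1 + √{sin(φ+δ)sin(φ−β) / (sin(α−δ)sin(α+β))})²].
With α = 80.5°, φ = 31.6°, δ = 18.5°, β = 13.4°: K_a = 0.4317.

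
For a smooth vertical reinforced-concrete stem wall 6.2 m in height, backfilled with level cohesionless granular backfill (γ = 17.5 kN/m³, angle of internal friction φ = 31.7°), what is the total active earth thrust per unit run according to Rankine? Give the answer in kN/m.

105 kN/m

K_a = tan²(45° − φ/2) = 0.3111.
P_a = ½ K_a γ H² = 0.5 × 0.3111 × 17.5 × 6.2² = 104.6 kN/m.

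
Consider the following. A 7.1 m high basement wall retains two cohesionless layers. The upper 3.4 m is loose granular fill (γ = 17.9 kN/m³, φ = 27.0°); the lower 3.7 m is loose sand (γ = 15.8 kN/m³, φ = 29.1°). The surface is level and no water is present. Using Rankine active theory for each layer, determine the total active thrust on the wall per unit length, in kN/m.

K_a1 = tan²(45°−27.0°/2) = 0.3755; K_a2 = tan²(45°−29.1°/2) = 0.3456.
Layer 1: σ at base = K_a1 γ₁ h₁ = 22.85 kPa; P₁ = ½×22.85×3.4 = 38.85.
Layer 2: σ_v at top = γ₁h₁ = 60.86; σ_h top = K_a2×60.86 = 21.03; σ_h base = K_a2×(60.86+15.8×3.7) = 41.24.
P₂ = ½(21.03+41.24)×3.7 = 115.2. Total P_a = 38.85+115.2 = 154.0 kN/m.

154 kN/m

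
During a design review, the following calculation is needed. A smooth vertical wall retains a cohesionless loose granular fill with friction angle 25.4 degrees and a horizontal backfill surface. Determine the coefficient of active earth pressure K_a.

0.400

K_a = tan²(45° − φ/2) = tan²(32.30°) = 0.3996.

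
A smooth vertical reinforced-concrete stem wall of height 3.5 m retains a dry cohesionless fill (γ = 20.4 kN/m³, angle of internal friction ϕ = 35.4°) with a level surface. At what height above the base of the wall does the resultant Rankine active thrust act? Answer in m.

K_a = 0.2664.
The pressure distribution is triangular, so the resultant acts at H/3 above the base = 3.5/3 = 1.167 m.

1.17 m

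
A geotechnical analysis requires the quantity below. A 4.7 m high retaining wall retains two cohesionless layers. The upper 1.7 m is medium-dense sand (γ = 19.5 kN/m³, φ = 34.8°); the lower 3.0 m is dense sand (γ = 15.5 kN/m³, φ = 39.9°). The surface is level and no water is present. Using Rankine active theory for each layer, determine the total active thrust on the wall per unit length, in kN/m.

K_a1 = tan²(45°−34.8°/2) = 0.2733; K_a2 = tan²(45°−39.9°/2) = 0.2184.
Layer 1: σ at base = K_a1 γ₁ h₁ = 9.060 kPa; P₁ = ½×9.060×1.7 = 7.701.
Layer 2: σ_v at top = γ₁h₁ = 33.15; σ_h top = K_a2×33.15 = 7.241; σ_h base = K_a2×(33.15+15.5×3.0) = 17.40.
P₂ = ½(7.241+17.40)×3.0 = 36.96. Total P_a = 7.701+36.96 = 44.66 kN/m.

44.7 kN/m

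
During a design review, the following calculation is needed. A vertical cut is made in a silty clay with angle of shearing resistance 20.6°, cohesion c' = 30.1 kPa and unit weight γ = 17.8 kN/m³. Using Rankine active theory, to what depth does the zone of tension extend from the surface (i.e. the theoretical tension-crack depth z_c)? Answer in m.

K_a = tan²(45° − 20.6°/2) = 0.4795; √K_a = 0.6924.
The active pressure is zero where K_a γ z = 2c√K_a, so z_c = 2c/(γ√K_a) = 2×30.1/(17.8×0.6924) = 4.884 m.

4.88 m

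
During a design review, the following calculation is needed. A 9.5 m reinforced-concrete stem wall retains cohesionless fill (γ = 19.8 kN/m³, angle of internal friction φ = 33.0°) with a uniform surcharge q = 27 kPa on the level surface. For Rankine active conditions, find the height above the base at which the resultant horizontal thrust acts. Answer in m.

K_a = 0.2948.
Triangular part P₁ = ½K_aγH² = 263.4 at H/3 = 3.167 m; rectangular part P₂ = K_a q H = 75.62 at H/2 = 4.750 m.
ȳ = (P₁·3.167 + P₂·4.750)/(P₁+P₂) = 3.520 m.

3.52 m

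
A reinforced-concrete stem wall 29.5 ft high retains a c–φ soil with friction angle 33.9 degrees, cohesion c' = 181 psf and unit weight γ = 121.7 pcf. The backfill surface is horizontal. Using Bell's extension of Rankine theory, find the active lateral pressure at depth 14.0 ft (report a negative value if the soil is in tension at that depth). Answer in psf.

K_a = (1 − sin φ)/(1 + sin φ) = 0.2839.
σ_a = K_a γ z − 2c√K_a = 0.2839×121.7×14.0 − 2×181×0.5328 = 290.8 psf.

291 psf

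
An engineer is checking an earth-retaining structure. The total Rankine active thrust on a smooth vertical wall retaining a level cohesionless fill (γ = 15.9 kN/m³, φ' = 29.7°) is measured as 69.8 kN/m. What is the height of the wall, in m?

K_a = 0.3374. P_a = ½ K_a γ H² ⇒ H = √(2P_a/(K_a γ)).
H = √(2×69.8/(0.3374×15.9)) = 5.101 m.

5.10 m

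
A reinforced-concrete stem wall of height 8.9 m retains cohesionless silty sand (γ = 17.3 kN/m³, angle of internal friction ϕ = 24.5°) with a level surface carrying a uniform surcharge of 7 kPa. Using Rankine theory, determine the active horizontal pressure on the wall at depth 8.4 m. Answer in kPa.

63.0 kPa

K_a = (1 − sin φ)/(1 + sin φ) = 0.4137.
σ_v = γz + q = 17.3 × 8.4 + 7 = 152.3 kPa.
σ_h = K_a σ_v = 0.4137 × 152.3 = 63.02 kPa.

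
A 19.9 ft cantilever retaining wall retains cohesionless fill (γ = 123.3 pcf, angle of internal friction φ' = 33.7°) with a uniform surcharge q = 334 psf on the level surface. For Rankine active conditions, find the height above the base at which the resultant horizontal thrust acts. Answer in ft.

K_a = 0.2863.
Triangular part P₁ = ½K_aγH² = 6990 at H/3 = 6.633 ft; rectangular part P₂ = K_a q H = 1903 at H/2 = 9.950 ft.
ȳ = (P₁·6.633 + P₂·9.950)/(P₁+P₂) = 7.343 ft.

7.34 ft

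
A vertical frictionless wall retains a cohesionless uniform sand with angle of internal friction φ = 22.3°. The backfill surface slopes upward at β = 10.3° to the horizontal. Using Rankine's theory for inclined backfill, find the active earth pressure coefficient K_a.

0.484

K_a = cos β · (cos β − √(cos²β − cos²φ)) / (cos β + √(cos²β − cos²φ)).
cos β = 0.9839, cos φ = 0.9252, √(cos²β − cos²φ) = 0.3347.
K_a = 0.9839 × (0.9839 − 0.3347)/(0.9839 + 0.3347) = 0.4844.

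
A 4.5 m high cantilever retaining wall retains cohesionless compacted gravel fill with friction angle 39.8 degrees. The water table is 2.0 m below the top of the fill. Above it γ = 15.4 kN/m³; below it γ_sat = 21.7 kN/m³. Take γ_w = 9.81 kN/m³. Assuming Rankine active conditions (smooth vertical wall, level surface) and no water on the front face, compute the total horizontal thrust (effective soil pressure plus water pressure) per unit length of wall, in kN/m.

K_a = tan²(45° − φ/2) = 0.2194.
γ' = 21.7 − 9.81 = 11.89 kN/m³. Depth below WT = 2.5 m.
σ'_h at WT = K_a γ d_w = 6.758 kPa; at base = 6.758 + K_a γ' × 2.5 = 13.28 kPa.
P₁ (0–2.0 m) = ½×6.758×2.0 = 6.758. P₂ (2.0–4.5 m) = ½(6.758+13.28)×2.5 = 25.05.
P_w = ½ γ_w h₂² = 0.5×9.81×2.5² = 30.66. Total = 6.758+25.05+30.66 = 62.46 kN/m.

62.5 kN/m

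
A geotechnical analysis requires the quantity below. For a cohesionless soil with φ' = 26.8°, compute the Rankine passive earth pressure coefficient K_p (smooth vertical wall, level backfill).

2.64

K_p = (1 + sin φ)/(1 − sin φ) = tan²(45° + 26.8°/2) = 2.642.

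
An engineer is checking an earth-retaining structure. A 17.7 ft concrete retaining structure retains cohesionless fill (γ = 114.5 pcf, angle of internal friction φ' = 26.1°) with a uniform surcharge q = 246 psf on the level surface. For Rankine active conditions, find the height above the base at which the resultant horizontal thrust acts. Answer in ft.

6.48 ft

K_a = 0.3889.
Triangular part P₁ = ½K_aγH² = 6976 at H/3 = 5.900 ft; rectangular part P₂ = K_a q H = 1694 at H/2 = 8.850 ft.
ȳ = (P₁·5.900 + P₂·8.850)/(P₁+P₂) = 6.476 ft.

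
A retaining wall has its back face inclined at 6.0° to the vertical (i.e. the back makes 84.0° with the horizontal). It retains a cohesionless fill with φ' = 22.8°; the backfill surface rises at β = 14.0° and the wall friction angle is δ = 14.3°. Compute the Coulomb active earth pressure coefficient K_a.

0.571

K_a = sin²(α+φ) / [sin²α · sin(α−δ) · (1 + √{sin(φ+δ)sin(φ−β) / (sin(α−δ)sin(α+β))})²].
With α = 84.0°, φ = 22.8°, δ = 14.3°, β = 14.0°: K_a = 0.5711.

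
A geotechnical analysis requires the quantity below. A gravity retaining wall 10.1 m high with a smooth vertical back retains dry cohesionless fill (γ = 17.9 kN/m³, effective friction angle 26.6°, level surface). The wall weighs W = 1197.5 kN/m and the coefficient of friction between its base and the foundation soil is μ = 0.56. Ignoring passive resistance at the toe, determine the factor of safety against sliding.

K_a = tan²(45° − 26.6°/2) = 0.3814.
P_a = ½K_aγH² = 0.5×0.3814×17.9×10.1² = 348.3 kN/m, acting at H/3 = 3.367 m above the base.
FS_sliding = μW / P_a = 0.56×1197.5 / 348.3 = 1.926.

1.93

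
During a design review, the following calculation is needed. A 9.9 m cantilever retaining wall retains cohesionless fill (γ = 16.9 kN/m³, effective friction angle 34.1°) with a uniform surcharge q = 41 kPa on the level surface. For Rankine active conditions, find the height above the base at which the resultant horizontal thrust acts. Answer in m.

3.84 m

K_a = 0.2815.
Triangular part P₁ = ½K_aγH² = 233.2 at H/3 = 3.300 m; rectangular part P₂ = K_a q H = 114.3 at H/2 = 4.950 m.
ȳ = (P₁·3.300 + P₂·4.950)/(P₁+P₂) = 3.843 m.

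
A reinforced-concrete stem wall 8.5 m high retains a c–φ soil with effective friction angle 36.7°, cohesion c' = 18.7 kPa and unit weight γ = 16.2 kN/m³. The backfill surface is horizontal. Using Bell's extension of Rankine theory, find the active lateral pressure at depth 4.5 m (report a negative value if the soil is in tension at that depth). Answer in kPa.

K_a = (1 − sin φ)/(1 + sin φ) = 0.2519.
σ_a = K_a γ z − 2c√K_a = 0.2519×16.2×4.5 − 2×18.7×0.5019 = -0.4089 kPa.

-0.409 kPa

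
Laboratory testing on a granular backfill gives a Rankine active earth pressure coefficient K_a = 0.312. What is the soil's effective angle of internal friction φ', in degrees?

K_a = tan²(45° − φ/2) ⇒ 45° − φ/2 = arctan(√0.312) = 29.19°.
φ = 2(45° − 29.19°) = 31.63°.

31.6°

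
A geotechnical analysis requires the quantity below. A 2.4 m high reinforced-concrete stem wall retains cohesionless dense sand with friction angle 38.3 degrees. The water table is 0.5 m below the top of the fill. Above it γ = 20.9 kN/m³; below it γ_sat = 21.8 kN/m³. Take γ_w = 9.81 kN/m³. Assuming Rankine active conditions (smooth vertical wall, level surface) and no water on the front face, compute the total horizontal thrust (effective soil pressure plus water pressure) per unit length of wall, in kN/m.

28.1 kN/m

K_a = tan²(45° − φ/2) = 0.2347.
γ' = 21.8 − 9.81 = 11.99 kN/m³. Depth below WT = 1.9 m.
σ'_h at WT = K_a γ d_w = 2.453 kPa; at base = 2.453 + K_a γ' × 1.9 = 7.801 kPa.
P₁ (0–0.5 m) = ½×2.453×0.5 = 0.6132. P₂ (0.5–2.4 m) = ½(2.453+7.801)×1.9 = 9.741.
P_w = ½ γ_w h₂² = 0.5×9.81×1.9² = 17.71. Total = 0.6132+9.741+17.71 = 28.06 kN/m.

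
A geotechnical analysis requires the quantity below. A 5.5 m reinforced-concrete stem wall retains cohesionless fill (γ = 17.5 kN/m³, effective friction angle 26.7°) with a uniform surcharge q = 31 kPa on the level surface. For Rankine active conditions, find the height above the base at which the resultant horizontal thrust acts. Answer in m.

K_a = 0.3800.
Triangular part P₁ = ½K_aγH² = 100.6 at H/3 = 1.833 m; rectangular part P₂ = K_a q H = 64.78 at H/2 = 2.750 m.
ȳ = (P₁·1.833 + P₂·2.750)/(P₁+P₂) = 2.192 m.

2.19 m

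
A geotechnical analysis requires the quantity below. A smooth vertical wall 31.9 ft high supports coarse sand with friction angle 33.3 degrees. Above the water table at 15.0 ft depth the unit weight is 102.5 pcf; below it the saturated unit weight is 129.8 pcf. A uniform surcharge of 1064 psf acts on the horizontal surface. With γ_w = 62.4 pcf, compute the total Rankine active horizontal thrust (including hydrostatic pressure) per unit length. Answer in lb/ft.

K_a = tan²(45° − φ/2) = 0.2911.
γ' = 129.8 − 62.4 = 67.40 pcf. h₂ = H − d_w = 16.9 ft.
σ'_h: at surface K_a·q = 309.8; at WT K_a(q+γd_w) = 757.4; at base K_a(q+γd_w+γ'h₂) = 1089 psf.
P₁ = ½(309.8+757.4)×15.0 = 8004; P₂ = ½(757.4+1089)×16.9 = 15600; P_w = ½γ_w h₂² = 8911.
Total = 8004+15600+8911 = 32520 lb/ft.

32500 lb/ft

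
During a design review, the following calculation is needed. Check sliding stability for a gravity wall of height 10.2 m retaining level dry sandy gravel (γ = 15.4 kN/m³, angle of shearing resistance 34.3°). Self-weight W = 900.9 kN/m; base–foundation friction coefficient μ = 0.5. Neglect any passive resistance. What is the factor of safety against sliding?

K_a = tan²(45° − 34.3°/2) = 0.2792.
P_a = ½K_aγH² = 0.5×0.2792×15.4×10.2² = 223.6 kN/m, acting at H/3 = 3.400 m above the base.
FS_sliding = μW / P_a = 0.5×900.9 / 223.6 = 2.014.

2.01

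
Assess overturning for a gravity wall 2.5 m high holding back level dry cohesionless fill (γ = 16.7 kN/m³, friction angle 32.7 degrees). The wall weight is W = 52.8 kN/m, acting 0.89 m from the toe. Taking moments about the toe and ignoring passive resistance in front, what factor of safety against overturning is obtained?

K_a = tan²(45° − 32.7°/2) = 0.2985.
P_a = ½K_aγH² = 0.5×0.2985×16.7×2.5² = 15.58 kN/m, acting at H/3 = 0.8333 m above the base.
Overturning moment M_o = P_a × H/3 = 15.58 × 0.8333 = 12.98.
Resisting moment M_r = W × 0.89 = 52.8 × 0.89 = 46.99.
FS_overturning = M_r/M_o = 46.99/12.98 = 3.620.

3.62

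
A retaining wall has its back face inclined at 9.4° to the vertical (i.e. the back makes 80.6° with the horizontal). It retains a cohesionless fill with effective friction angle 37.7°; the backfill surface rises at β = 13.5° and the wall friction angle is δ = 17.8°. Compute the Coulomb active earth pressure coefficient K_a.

0.342

K_a = sin²(α+φ) / [sin²α · sin(α−δ) · (1 + √{sin(φ+δ)sin(φ−β) / (sin(α−δ)sin(α+β))})²].
With α = 80.6°, φ = 37.7°, δ = 17.8°, β = 13.5°: K_a = 0.3425.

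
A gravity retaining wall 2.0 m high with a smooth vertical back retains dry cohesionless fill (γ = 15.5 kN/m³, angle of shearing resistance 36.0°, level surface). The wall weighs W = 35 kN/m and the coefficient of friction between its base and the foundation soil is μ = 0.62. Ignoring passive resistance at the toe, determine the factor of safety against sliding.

2.70

K_a = tan²(45° − 36.0°/2) = 0.2596.
P_a = ½K_aγH² = 0.5×0.2596×15.5×2.0² = 8.048 kN/m, acting at H/3 = 0.6667 m above the base.
FS_sliding = μW / P_a = 0.62×35 / 8.048 = 2.696.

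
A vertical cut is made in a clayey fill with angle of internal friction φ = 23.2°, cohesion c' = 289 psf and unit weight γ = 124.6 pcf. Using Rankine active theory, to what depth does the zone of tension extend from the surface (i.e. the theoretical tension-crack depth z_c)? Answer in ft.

7.04 ft

K_a = tan²(45° − 23.2°/2) = 0.4348; √K_a = 0.6594.
The active pressure is zero where K_a γ z = 2c√K_a, so z_c = 2c/(γ√K_a) = 2×289/(124.6×0.6594) = 7.035 ft.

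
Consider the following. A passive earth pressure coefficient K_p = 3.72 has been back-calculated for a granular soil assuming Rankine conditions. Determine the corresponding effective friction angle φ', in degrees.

35.2°

K_p = (1+sin φ)/(1−sin φ) ⇒ sin φ = (K_p − 1)/(K_p + 1) = 0.5763.
φ = arcsin(0.5763) = 35.19°.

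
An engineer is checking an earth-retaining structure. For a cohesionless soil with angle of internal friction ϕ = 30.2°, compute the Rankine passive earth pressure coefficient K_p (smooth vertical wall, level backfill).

3.02

K_p = (1 + sin φ)/(1 − sin φ) = tan²(45° + 30.2°/2) = 3.024.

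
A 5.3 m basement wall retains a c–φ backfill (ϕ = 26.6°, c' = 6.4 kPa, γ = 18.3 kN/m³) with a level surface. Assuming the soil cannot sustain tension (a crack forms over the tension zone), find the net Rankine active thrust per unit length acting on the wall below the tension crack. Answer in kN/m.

60.6 kN/m

K_a = 0.3814; √K_a = 0.6176.
Tension-crack depth z_c = 2c/(γ√K_a) = 2×6.4/(18.3×0.6176) = 1.133 m.
σ_a at base = K_a γ H − 2c√K_a = 0.3814×18.3×5.3 − 2×6.4×0.6176 = 29.09 kPa.
P_a = ½ × 29.09 × (H − z_c) = 0.5×29.09×4.167 = 60.62 kN/m.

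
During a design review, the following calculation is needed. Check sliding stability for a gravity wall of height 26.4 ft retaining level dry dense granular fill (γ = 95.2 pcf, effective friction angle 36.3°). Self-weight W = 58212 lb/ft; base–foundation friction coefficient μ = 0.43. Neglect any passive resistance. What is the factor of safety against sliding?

2.94

K_a = tan²(45° − 36.3°/2) = 0.2563.
P_a = ½K_aγH² = 0.5×0.2563×95.2×26.4² = 8502 lb/ft, acting at H/3 = 8.800 ft above the base.
FS_sliding = μW / P_a = 0.43×58212 / 8502 = 2.944.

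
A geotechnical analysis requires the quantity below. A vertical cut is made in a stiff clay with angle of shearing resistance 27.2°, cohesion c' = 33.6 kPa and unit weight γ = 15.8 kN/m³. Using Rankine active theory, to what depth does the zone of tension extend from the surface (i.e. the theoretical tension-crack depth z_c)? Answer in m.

6.97 m

K_a = tan²(45° − 27.2°/2) = 0.3726; √K_a = 0.6104.
The active pressure is zero where K_a γ z = 2c√K_a, so z_c = 2c/(γ√K_a) = 2×33.6/(15.8×0.6104) = 6.968 m.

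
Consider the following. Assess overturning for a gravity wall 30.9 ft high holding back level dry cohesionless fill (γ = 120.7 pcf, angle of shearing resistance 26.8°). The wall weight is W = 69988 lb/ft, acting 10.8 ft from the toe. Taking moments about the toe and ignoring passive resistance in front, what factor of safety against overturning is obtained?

3.36

K_a = tan²(45° − 26.8°/2) = 0.3785.
P_a = ½K_aγH² = 0.5×0.3785×120.7×30.9² = 21810 lb/ft, acting at H/3 = 10.30 ft above the base.
Overturning moment M_o = P_a × H/3 = 21810 × 10.30 = 224600.
Resisting moment M_r = W × 10.8 = 69988 × 10.8 = 755900.
FS_overturning = M_r/M_o = 755900/224600 = 3.365.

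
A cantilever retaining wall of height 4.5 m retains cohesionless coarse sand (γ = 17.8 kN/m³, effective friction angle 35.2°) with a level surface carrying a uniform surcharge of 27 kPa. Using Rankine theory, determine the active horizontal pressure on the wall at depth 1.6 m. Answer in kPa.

14.9 kPa

K_a = (1 − sin φ)/(1 + sin φ) = 0.2687.
σ_v = γz + q = 17.8 × 1.6 + 27 = 55.48 kPa.
σ_h = K_a σ_v = 0.2687 × 55.48 = 14.91 kPa.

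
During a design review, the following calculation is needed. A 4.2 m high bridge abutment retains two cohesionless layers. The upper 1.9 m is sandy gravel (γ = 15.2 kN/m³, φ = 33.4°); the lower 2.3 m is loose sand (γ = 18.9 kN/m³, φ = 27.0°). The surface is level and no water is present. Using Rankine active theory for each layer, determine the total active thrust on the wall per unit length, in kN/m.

K_a1 = tan²(45°−33.4°/2) = 0.2899; K_a2 = tan²(45°−27.0°/2) = 0.3755.
Layer 1: σ at base = K_a1 γ₁ h₁ = 8.373 kPa; P₁ = ½×8.373×1.9 = 7.954.
Layer 2: σ_v at top = γ₁h₁ = 28.88; σ_h top = K_a2×28.88 = 10.85; σ_h base = K_a2×(28.88+18.9×2.3) = 27.17.
P₂ = ½(10.85+27.17)×2.3 = 43.72. Total P_a = 7.954+43.72 = 51.67 kN/m.

51.7 kN/m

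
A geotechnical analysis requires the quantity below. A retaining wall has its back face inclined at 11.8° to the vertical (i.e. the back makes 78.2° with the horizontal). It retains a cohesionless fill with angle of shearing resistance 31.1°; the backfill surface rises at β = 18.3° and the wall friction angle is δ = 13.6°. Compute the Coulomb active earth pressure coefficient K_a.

K_a = sin²(α+φ) / [sin²α · sin(α−δ) · (1 + √{sin(φ+δ)sin(φ−β) / (sin(α−δ)sin(α+β))})²].
With α = 78.2°, φ = 31.1°, δ = 13.6°, β = 18.3°: K_a = 0.5128.

0.513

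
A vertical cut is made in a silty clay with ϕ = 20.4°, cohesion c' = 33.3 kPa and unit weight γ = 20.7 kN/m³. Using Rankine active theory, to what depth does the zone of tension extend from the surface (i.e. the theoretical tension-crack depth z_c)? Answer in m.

K_a = tan²(45° − 20.4°/2) = 0.4831; √K_a = 0.6950.
The active pressure is zero where K_a γ z = 2c√K_a, so z_c = 2c/(γ√K_a) = 2×33.3/(20.7×0.6950) = 4.629 m.

4.63 m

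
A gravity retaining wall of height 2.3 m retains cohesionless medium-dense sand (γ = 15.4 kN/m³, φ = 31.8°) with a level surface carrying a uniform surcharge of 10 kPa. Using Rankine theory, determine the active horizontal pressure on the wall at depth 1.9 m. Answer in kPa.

K_a = (1 − sin φ)/(1 + sin φ) = 0.3098.
σ_v = γz + q = 15.4 × 1.9 + 10 = 39.26 kPa.
σ_h = K_a σ_v = 0.3098 × 39.26 = 12.16 kPa.

12.2 kPa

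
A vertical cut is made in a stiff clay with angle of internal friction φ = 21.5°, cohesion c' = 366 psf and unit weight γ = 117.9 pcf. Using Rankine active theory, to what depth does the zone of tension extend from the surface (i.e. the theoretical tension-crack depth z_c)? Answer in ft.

K_a = tan²(45° − 21.5°/2) = 0.4636; √K_a = 0.6809.
The active pressure is zero where K_a γ z = 2c√K_a, so z_c = 2c/(γ√K_a) = 2×366/(117.9×0.6809) = 9.119 ft.

9.12 ft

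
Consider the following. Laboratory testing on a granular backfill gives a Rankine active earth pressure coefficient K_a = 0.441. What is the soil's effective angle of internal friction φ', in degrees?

22.8°

K_a = tan²(45° − φ/2) ⇒ 45° − φ/2 = arctan(√0.441) = 33.59°.
φ = 2(45° − 33.59°) = 22.83°.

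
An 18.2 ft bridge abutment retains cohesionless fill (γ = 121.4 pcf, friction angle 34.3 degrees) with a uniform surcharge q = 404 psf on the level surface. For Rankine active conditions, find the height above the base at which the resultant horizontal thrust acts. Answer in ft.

K_a = 0.2792.
Triangular part P₁ = ½K_aγH² = 5613 at H/3 = 6.067 ft; rectangular part P₂ = K_a q H = 2053 at H/2 = 9.100 ft.
ȳ = (P₁·6.067 + P₂·9.100)/(P₁+P₂) = 6.879 ft.

6.88 ft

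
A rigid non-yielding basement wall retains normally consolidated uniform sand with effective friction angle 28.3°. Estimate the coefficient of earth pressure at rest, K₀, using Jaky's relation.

0.526

K₀ = 1 − sin φ' = 1 − sin 28.3° = 0.5259.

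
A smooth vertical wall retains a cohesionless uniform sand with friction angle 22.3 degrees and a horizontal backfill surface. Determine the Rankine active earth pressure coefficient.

K_a = tan²(45° − φ/2) = tan²(33.85°) = 0.4498.

0.450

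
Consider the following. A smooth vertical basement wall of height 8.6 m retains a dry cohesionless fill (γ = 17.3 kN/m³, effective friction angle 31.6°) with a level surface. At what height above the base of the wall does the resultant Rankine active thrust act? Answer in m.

2.87 m

K_a = 0.3123.
The pressure distribution is triangular, so the resultant acts at H/3 above the base = 8.6/3 = 2.867 m.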